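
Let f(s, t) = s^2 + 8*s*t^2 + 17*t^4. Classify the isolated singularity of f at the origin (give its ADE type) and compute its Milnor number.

Type A_3, Milnor number mu = 3.

The Hessian of f at 0 has rank 1. Corank 1: A-series; mu = 3 gives A_3.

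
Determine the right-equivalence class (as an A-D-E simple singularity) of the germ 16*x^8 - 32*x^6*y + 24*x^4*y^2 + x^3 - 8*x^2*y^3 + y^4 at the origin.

E_{6}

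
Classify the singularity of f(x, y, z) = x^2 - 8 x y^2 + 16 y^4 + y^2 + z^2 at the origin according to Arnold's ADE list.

A_1

The Hessian of f at 0 has rank 3. Corank 0: nondegenerate Morse point, so A_1.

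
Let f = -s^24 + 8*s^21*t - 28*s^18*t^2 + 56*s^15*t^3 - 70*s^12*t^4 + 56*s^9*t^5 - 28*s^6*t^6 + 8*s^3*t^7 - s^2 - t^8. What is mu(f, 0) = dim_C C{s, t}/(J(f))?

7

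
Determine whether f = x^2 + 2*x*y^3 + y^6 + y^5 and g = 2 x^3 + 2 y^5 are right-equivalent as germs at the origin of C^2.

The Hessian of f at 0 is [[2, 0], [0, 0]] with rank 1, so corank 1. A Groebner basis of the Jacobian ideal J(f) in C{x,y} is {x + y^3, x^2, x*y}; counting standard monomials gives mu = 4. Corank 1: A-series; mu = 4 gives A_4. The Hessian of g at 0 is [[0, 0], [0, 0]] with rank 0, so corank 2. A Groebner basis of the Jacobian ideal J(g) in C{x,y} is {y^4, x^2}; counting standard monomials gives mu = 8. Corank 2; j^3 = 2*x^3 is a perfect cube, so E-series; the 5-jet and mu = 8 give E_8. f is A_4 but g is E_8, hence not right-equivalent.

No.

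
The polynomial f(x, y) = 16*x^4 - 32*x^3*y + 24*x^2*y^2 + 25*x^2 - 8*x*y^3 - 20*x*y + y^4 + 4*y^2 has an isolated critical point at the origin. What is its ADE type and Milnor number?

Type A_3, Milnor number mu = 3.

The Hessian of f at 0 is [[50, -20], [-20, 8]] with rank 1, so corank 1. A Groebner basis of the Jacobian ideal J(f) in C{x,y} is {y^3, x - 2*y/5}; counting standard monomials gives mu = 3. Corank 1: A-series; mu = 3 gives A_3.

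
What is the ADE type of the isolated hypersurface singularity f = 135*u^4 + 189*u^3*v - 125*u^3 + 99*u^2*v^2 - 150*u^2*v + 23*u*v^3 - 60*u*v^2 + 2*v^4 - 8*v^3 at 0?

The Hessian of f at 0 has rank 0. Corank 2; j^3 = -(5*u + 2*v)^3 is a perfect cube, so E-series; the 4-jet and mu = 7 give E_7.

E_{7}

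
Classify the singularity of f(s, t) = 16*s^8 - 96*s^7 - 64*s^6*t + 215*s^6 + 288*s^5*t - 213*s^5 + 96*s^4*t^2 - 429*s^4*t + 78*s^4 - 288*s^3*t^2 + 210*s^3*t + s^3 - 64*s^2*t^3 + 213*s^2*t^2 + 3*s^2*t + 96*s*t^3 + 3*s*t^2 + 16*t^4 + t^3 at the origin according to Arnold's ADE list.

E6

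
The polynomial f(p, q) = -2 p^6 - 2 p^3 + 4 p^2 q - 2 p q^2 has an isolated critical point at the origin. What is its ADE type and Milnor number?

Type D_7, Milnor number mu = 7.

The Hessian of f at 0 is [[0, 0], [0, 0]] with rank 0, so corank 2. A Groebner basis of the Jacobian ideal J(f) in C{p,q} is {-p*q/6 + q^5 + q^2/6, p*q^2 - q^3, p^2 - p*q}; counting standard monomials gives mu = 7. Corank 2; j^3 = -2*p*(p - q)^2 has shape L^2 M (L != M), so D-series; mu = 7 gives D_7.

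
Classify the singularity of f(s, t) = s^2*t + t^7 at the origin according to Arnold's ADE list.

The Hessian of f at 0 has rank 0. Corank 2; j^3 = s^2*t has shape L^2 M (L != M), so D-series; mu = 8 gives D_8.

D_{8}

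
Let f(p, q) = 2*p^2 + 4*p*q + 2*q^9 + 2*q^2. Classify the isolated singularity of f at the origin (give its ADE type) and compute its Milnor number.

Type A_8, Milnor number mu = 8.

The Hessian of f at 0 is [[4, 4], [4, 4]] with rank 1, so corank 1. A Groebner basis of the Jacobian ideal J(f) in C{p,q} is {q^8, p + q}; counting standard monomials gives mu = 8. Corank 1: A-series; mu = 8 gives A_8.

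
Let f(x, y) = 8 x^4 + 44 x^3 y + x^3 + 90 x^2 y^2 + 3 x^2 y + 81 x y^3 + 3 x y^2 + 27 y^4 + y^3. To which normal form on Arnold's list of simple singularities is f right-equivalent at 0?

The Hessian of f at 0 is [[0, 0], [0, 0]] with rank 0, so corank 2. A Groebner basis of the Jacobian ideal J(f) in C{x,y} is {3*x^2/4 + 3*x*y/2 + y^4 + y^3/4 + 3*y^2/4, x^3 + 15*x^2/4 + 15*x*y/2 + 9*y^3/4 + 15*y^2/4, x^2*y - 9*x^2/4 - 9*x*y/2 - 7*y^3/4 - 9*y^2/4, x^2 + x*y^2 + 2*x*y + 4*y^3/3 + y^2}; counting standard monomials gives mu = 7. Corank 2; j^3 = (x + y)^3 is a perfect cube, so E-series; the 4-jet and mu = 7 give E_7.

E_7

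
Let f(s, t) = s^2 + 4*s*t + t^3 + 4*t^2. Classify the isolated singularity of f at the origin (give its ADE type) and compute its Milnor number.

Type A2, Milnor number mu = 2.

The Hessian of f at 0 has rank 1. Corank 1: A-series; mu = 2 gives A_2.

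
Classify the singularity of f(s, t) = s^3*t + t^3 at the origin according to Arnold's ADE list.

E_{7}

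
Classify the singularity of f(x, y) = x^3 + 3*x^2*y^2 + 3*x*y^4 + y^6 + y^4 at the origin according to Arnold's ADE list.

E_{6}

The Hessian of f at 0 is [[0, 0], [0, 0]] with rank 0, so corank 2. A Groebner basis of the Jacobian ideal J(f) in C{x,y} is {x^3, x^2*y, x^2/2 + x*y^2, y^3}; counting standard monomials gives mu = 6. Corank 2; j^3 = x^3 is a perfect cube, so E-series; the 4-jet and mu = 6 give E_6.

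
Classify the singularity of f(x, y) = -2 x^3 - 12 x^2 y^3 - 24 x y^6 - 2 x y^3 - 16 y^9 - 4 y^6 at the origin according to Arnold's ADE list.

The Hessian of f at 0 has rank 0. Corank 2; j^3 = -2*x^3 is a perfect cube, so E-series; the 4-jet and mu = 7 give E_7.

E_{7}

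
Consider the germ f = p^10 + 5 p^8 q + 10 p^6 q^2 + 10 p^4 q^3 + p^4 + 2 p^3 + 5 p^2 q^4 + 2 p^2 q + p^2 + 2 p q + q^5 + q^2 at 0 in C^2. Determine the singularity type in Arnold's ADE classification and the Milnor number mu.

Type A_4, Milnor number mu = 4.

The Hessian of f at 0 has rank 1. Corank 1: A-series; mu = 4 gives A_4.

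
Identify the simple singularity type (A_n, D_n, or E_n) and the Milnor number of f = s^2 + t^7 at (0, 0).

Type A6, Milnor number mu = 6.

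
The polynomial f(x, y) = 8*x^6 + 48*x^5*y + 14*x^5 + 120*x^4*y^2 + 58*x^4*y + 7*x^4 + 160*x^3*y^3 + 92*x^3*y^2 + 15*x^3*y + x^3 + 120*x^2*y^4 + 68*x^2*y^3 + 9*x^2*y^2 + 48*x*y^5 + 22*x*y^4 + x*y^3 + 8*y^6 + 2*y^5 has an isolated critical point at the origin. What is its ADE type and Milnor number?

Type E7, Milnor number mu = 7.

The Hessian of f at 0 is [[0, 0], [0, 0]] with rank 0, so corank 2. A Groebner basis of the Jacobian ideal J(f) in C{x,y} is {-3*x^2/17 + y^4 - y^3/17, x^3, x^2*y + x^2/17 + y^3/51, 4*x^2/17 + x*y^2 + 4*y^3/51}; counting standard monomials gives mu = 7. Corank 2; j^3 = x^3 is a perfect cube, so E-series; the 4-jet and mu = 7 give E_7.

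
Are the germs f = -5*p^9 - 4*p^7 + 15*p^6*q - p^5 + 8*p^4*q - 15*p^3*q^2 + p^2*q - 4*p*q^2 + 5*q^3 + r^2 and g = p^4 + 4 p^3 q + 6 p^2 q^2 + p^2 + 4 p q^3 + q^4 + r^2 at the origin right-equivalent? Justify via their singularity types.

The Hessian of f at 0 has rank 1. Corank 2; j^3 = q*(p^2 - 4*p*q + 5*q^2) splits into three distinct lines over C (the quadratic factor has nonzero discriminant), so D_4. The Hessian of g at 0 has rank 2. Corank 1: A-series; mu = 3 gives A_3. f is D_4 but g is A_3, hence not right-equivalent.

No.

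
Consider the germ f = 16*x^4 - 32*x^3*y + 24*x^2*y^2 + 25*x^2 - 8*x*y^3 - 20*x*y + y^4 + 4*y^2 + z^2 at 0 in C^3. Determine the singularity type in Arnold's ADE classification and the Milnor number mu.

Type A_3, Milnor number mu = 3.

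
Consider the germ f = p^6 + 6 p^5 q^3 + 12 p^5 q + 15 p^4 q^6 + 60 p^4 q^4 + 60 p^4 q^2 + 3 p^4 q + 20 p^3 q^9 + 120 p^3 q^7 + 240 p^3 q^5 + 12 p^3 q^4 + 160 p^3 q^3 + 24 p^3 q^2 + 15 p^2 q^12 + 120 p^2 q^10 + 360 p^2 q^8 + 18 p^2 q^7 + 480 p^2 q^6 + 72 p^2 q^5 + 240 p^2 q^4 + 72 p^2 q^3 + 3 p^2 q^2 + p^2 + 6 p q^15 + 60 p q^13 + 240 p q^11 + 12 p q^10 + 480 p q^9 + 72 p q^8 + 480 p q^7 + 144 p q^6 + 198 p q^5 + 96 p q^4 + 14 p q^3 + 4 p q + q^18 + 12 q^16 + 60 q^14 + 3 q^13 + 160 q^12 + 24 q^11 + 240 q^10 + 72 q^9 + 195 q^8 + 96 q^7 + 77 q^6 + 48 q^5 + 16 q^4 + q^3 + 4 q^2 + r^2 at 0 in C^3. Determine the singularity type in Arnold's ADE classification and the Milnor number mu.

The Hessian of f at 0 is [[2, 4, 0], [4, 8, 0], [0, 0, 2]] with rank 2, so corank 1. A Groebner basis of the Jacobian ideal J(f) in C{p,q,r} is {q^2, p + 2*q, r}; counting standard monomials gives mu = 2. Corank 1: A-series; mu = 2 gives A_2.

Type A_2, Milnor number mu = 2.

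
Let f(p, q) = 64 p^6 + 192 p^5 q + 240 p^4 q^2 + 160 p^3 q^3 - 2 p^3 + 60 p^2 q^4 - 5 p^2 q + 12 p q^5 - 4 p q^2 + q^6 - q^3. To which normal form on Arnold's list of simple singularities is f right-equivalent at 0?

The Hessian of f at 0 has rank 0. Corank 2; j^3 = -(p + q)^2*(2*p + q) has shape L^2 M (L != M), so D-series; mu = 7 gives D_7.

D7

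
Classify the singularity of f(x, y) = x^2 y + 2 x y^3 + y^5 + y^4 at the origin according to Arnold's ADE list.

The Hessian of f at 0 has rank 0. Corank 2; j^3 = x^2*y has shape L^2 M (L != M), so D-series; mu = 5 gives D_5.

D_5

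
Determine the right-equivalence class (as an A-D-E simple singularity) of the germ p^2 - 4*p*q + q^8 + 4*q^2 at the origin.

A_7

The Hessian of f at 0 is [[2, -4], [-4, 8]] with rank 1, so corank 1. A Groebner basis of the Jacobian ideal J(f) in C{p,q} is {q^7, p - 2*q}; counting standard monomials gives mu = 7. Corank 1: A-series; mu = 7 gives A_7.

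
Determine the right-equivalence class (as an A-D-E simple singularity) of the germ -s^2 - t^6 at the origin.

The Hessian of f at 0 has rank 1. Corank 1: A-series; mu = 5 gives A_5.

A_{5}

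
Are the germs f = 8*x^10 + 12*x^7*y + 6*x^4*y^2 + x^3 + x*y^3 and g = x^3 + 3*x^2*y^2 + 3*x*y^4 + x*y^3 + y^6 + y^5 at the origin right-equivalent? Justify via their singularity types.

Yes.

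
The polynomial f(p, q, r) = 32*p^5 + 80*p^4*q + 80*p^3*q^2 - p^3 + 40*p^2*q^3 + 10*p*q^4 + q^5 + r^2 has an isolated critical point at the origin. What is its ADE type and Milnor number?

Type E_{8}, Milnor number mu = 8.

The Hessian of f at 0 is [[0, 0, 0], [0, 0, 0], [0, 0, 2]] with rank 1, so corank 2. A Groebner basis of the Jacobian ideal J(f) in C{p,q,r} is {q^5, p*q^3 + q^4/8, p^2, r}; counting standard monomials gives mu = 8. Corank 2; j^3 = -p^3 is a perfect cube, so E-series; the 5-jet and mu = 8 give E_8.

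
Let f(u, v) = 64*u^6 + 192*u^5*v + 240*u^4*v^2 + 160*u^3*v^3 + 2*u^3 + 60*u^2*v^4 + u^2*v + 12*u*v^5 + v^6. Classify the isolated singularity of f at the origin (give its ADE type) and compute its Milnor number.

The Hessian of f at 0 is [[0, 0], [0, 0]] with rank 0, so corank 2. A Groebner basis of the Jacobian ideal J(f) in C{u,v} is {-u*v/12 + v^5, u*v^2, u^2 + u*v/2}; counting standard monomials gives mu = 7. Corank 2; j^3 = u^2*(2*u + v) has shape L^2 M (L != M), so D-series; mu = 7 gives D_7.

Type D_7, Milnor number mu = 7.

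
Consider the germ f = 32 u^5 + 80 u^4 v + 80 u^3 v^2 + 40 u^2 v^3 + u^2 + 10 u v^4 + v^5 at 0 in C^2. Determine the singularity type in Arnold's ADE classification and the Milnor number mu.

Type A4, Milnor number mu = 4.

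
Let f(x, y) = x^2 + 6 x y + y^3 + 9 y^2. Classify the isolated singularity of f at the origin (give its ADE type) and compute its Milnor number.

Type A_{2}, Milnor number mu = 2.

The Hessian of f at 0 has rank 1. Corank 1: A-series; mu = 2 gives A_2.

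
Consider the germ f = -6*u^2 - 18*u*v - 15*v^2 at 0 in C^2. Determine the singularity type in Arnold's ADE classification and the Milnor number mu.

Type A1, Milnor number mu = 1.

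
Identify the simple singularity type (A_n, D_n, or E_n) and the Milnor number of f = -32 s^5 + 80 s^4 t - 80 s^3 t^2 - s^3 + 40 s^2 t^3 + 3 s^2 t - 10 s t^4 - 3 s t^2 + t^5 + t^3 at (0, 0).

Type E_8, Milnor number mu = 8.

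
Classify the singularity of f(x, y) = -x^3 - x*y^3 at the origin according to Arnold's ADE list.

E7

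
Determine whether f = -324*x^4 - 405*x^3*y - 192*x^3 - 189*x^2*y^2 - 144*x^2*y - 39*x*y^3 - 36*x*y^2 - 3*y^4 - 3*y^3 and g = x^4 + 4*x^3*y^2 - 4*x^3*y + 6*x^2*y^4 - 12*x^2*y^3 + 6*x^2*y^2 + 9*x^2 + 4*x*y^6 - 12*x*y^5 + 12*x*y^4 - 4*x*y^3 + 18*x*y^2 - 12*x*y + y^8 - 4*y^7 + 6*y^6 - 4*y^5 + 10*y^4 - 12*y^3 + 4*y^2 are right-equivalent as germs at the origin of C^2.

No.

The Hessian of f at 0 has rank 0. Corank 2; j^3 = -3*(4*x + y)^3 is a perfect cube, so E-series; the 4-jet and mu = 7 give E_7. The Hessian of g at 0 has rank 1. Corank 1: A-series; mu = 3 gives A_3. f is E_7 but g is A_3, hence not right-equivalent.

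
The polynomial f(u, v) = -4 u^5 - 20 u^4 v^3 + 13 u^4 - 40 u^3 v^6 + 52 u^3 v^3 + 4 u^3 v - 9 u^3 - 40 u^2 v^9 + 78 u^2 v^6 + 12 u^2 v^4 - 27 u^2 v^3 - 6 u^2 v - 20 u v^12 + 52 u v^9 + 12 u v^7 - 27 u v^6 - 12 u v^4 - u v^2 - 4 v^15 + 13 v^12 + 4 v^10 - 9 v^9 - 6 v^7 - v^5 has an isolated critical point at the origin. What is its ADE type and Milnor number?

Type D_5, Milnor number mu = 5.

The Hessian of f at 0 has rank 0. Corank 2; j^3 = -u*(3*u + v)^2 has shape L^2 M (L != M), so D-series; mu = 5 gives D_5.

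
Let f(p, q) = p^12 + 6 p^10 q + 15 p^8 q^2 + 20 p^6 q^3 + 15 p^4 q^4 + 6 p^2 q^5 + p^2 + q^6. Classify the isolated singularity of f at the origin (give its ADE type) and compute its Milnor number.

The Hessian of f at 0 has rank 1. Corank 1: A-series; mu = 5 gives A_5.

Type A5, Milnor number mu = 5.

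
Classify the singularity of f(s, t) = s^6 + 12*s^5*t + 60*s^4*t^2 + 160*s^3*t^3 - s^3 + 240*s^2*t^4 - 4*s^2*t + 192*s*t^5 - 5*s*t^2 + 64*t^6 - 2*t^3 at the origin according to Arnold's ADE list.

D_7

The Hessian of f at 0 has rank 0. Corank 2; j^3 = -(s + t)^2*(s + 2*t) has shape L^2 M (L != M), so D-series; mu = 7 gives D_7.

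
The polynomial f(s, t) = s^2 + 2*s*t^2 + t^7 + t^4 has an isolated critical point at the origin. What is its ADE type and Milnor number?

Type A_{6}, Milnor number mu = 6.

The Hessian of f at 0 has rank 1. Corank 1: A-series; mu = 6 gives A_6.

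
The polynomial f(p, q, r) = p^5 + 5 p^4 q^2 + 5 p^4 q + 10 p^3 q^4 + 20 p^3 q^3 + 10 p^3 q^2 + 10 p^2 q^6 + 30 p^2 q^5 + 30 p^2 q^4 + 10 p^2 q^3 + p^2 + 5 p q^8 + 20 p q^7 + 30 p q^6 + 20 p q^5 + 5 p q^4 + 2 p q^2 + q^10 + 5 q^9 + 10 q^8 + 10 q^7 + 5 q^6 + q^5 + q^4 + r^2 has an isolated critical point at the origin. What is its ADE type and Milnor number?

Type A4, Milnor number mu = 4.

The Hessian of f at 0 has rank 2. Corank 1: A-series; mu = 4 gives A_4.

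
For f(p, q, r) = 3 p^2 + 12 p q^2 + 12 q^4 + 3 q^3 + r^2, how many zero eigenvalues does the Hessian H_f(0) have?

1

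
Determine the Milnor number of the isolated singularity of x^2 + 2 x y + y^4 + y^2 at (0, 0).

3

The Hessian of f at 0 is [[2, 2], [2, 2]] with rank 1, so corank 1. A Groebner basis of the Jacobian ideal J(f) in C{x,y} is {y^3, x + y}; counting standard monomials gives mu = 3. Corank 1: A-series; mu = 3 gives A_3.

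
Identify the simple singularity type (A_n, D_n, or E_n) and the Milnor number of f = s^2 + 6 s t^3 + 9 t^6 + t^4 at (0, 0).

Type A_{3}, Milnor number mu = 3.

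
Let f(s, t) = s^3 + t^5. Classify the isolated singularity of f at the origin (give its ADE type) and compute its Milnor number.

Type E_{8}, Milnor number mu = 8.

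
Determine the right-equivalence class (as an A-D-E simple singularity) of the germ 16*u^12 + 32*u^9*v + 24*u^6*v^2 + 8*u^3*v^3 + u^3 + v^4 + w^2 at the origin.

E_6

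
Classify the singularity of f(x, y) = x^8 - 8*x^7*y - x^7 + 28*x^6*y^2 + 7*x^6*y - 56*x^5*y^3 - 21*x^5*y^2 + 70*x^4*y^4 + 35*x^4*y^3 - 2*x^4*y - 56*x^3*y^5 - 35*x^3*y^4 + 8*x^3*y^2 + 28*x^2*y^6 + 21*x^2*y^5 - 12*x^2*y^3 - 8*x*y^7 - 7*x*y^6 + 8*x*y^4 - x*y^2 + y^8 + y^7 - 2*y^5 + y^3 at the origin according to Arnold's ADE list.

D_9

The Hessian of f at 0 is [[0, 0], [0, 0]] with rank 0, so corank 2. A Groebner basis of the Jacobian ideal J(f) in C{x,y} is {x^4 - 32*x*y^2 + x*y + 3*y^2, x^3*y - 8*x*y^2 + y^2, x^2*y^2, y^3}; counting standard monomials gives mu = 9. Corank 2; j^3 = -y^2*(x - y) has shape L^2 M (L != M), so D-series; mu = 9 gives D_9.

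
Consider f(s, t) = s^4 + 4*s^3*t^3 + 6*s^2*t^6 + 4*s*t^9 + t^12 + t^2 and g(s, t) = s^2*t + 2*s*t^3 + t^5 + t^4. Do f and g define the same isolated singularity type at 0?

No.

The Hessian of f at 0 has rank 1. Corank 1: A-series; mu = 3 gives A_3. The Hessian of g at 0 has rank 0. Corank 2; j^3 = s^2*t has shape L^2 M (L != M), so D-series; mu = 5 gives D_5. f is A_3 but g is D_5, hence not right-equivalent.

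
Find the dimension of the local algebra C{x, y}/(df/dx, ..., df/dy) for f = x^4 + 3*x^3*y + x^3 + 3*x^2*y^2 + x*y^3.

7

The Hessian of f at 0 has rank 0. Corank 2; j^3 = x^3 is a perfect cube, so E-series; the 4-jet and mu = 7 give E_7.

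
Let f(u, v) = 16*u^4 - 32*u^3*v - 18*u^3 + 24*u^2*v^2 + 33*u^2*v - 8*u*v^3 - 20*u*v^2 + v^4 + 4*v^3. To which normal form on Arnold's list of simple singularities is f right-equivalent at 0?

D_5

The Hessian of f at 0 has rank 0. Corank 2; j^3 = -(2*u - v)*(3*u - 2*v)^2 has shape L^2 M (L != M), so D-series; mu = 5 gives D_5.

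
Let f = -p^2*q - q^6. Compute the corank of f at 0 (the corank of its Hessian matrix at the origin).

Hessian at 0 has rank 0.

2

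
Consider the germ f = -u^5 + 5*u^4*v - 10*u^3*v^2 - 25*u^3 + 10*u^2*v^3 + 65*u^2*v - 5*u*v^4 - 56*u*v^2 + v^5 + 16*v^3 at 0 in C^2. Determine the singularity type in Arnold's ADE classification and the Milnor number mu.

Type D6, Milnor number mu = 6.

The Hessian of f at 0 is [[0, 0], [0, 0]] with rank 0, so corank 2. A Groebner basis of the Jacobian ideal J(f) in C{u,v} is {625*u*v + v^4 - 500*v^2, u*v^2 - 4*v^3/5, u^2 - 9*u*v/5 + 4*v^2/5}; counting standard monomials gives mu = 6. Corank 2; j^3 = -(u - v)*(5*u - 4*v)^2 has shape L^2 M (L != M), so D-series; mu = 6 gives D_6.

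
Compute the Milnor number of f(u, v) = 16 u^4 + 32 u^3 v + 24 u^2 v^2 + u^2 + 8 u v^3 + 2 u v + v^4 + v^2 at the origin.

3

The Hessian of f at 0 has rank 1. Corank 1: A-series; mu = 3 gives A_3.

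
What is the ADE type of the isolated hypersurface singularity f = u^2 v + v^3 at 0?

D4

The Hessian of f at 0 is [[0, 0], [0, 0]] with rank 0, so corank 2. A Groebner basis of the Jacobian ideal J(f) in C{u,v} is {v^3, u^2 + 3*v^2, u*v}; counting standard monomials gives mu = 4. Corank 2; j^3 = v*(u^2 + v^2) splits into three distinct lines over C (the quadratic factor has nonzero discriminant), so D_4.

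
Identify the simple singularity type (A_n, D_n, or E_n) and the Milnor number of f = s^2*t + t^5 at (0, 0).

The Hessian of f at 0 is [[0, 0], [0, 0]] with rank 0, so corank 2. A Groebner basis of the Jacobian ideal J(f) in C{s,t} is {s^2/5 + t^4, s^3, s*t}; counting standard monomials gives mu = 6. Corank 2; j^3 = s^2*t has shape L^2 M (L != M), so D-series; mu = 6 gives D_6.

Type D_6, Milnor number mu = 6.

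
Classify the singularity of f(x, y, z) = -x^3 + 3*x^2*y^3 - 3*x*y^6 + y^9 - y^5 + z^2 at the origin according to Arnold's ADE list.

E_8

The Hessian of f at 0 is [[0, 0, 0], [0, 0, 0], [0, 0, 2]] with rank 1, so corank 2. A Groebner basis of the Jacobian ideal J(f) in C{x,y,z} is {-x^2/2 + x*y^3, y^4, x^3, x^2*y, z}; counting standard monomials gives mu = 8. Corank 2; j^3 = -x^3 is a perfect cube, so E-series; the 5-jet and mu = 8 give E_8.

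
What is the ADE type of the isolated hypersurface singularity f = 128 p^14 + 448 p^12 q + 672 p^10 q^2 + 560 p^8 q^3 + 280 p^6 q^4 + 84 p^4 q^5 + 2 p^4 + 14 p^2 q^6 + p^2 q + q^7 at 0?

D_8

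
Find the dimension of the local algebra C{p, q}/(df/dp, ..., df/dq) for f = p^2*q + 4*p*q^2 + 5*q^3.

The Hessian of f at 0 has rank 0. Corank 2; j^3 = q*(p^2 + 4*p*q + 5*q^2) splits into three distinct lines over C (the quadratic factor has nonzero discriminant), so D_4.

4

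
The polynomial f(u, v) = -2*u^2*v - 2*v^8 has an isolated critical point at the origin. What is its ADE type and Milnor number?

Type D_{9}, Milnor number mu = 9.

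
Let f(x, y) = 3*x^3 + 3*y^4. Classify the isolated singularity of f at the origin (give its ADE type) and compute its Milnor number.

Type E_6, Milnor number mu = 6.

The Hessian of f at 0 has rank 0. Corank 2; j^3 = 3*x^3 is a perfect cube, so E-series; the 4-jet and mu = 6 give E_6.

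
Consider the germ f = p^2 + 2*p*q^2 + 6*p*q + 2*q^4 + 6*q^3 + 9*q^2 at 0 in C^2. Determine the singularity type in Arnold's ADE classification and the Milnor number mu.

The Hessian of f at 0 has rank 1. Corank 1: A-series; mu = 3 gives A_3.

Type A_3, Milnor number mu = 3.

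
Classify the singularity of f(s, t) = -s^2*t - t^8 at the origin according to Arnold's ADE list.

D9

The Hessian of f at 0 has rank 0. Corank 2; j^3 = -s^2*t has shape L^2 M (L != M), so D-series; mu = 9 gives D_9.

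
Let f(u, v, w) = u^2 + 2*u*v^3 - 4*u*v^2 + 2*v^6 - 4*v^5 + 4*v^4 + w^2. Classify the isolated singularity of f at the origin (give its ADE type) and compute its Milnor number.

Type A5, Milnor number mu = 5.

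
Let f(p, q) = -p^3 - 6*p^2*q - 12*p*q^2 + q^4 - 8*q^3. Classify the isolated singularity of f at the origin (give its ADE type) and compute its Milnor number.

Type E6, Milnor number mu = 6.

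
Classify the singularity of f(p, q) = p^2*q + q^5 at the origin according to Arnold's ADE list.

The Hessian of f at 0 has rank 0. Corank 2; j^3 = p^2*q has shape L^2 M (L != M), so D-series; mu = 6 gives D_6.

D6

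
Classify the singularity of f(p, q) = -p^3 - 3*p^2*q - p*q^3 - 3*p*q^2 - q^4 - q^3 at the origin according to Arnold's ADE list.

The Hessian of f at 0 has rank 0. Corank 2; j^3 = -(p + q)^3 is a perfect cube, so E-series; the 4-jet and mu = 7 give E_7.

E_{7}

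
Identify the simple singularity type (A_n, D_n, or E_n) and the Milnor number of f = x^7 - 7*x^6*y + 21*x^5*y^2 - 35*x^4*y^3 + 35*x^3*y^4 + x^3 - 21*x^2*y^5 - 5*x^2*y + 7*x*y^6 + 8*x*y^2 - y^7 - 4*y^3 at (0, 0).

Type D8, Milnor number mu = 8.

The Hessian of f at 0 has rank 0. Corank 2; j^3 = (x - 2*y)^2*(x - y) has shape L^2 M (L != M), so D-series; mu = 8 gives D_8.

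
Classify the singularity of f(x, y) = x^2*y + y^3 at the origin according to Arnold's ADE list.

D4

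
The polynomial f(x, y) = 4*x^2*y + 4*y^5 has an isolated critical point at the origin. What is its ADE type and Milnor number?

The Hessian of f at 0 has rank 0. Corank 2; j^3 = 4*x^2*y has shape L^2 M (L != M), so D-series; mu = 6 gives D_6.

Type D_{6}, Milnor number mu = 6.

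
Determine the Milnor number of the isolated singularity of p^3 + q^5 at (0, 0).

The Hessian of f at 0 has rank 0. Corank 2; j^3 = p^3 is a perfect cube, so E-series; the 5-jet and mu = 8 give E_8.

8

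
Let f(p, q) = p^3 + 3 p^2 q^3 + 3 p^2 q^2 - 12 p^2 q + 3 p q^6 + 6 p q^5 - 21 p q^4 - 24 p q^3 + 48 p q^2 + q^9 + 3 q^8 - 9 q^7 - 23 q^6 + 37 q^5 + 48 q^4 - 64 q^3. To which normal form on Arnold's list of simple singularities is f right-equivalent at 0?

E_8

The Hessian of f at 0 is [[0, 0], [0, 0]] with rank 0, so corank 2. A Groebner basis of the Jacobian ideal J(f) in C{p,q} is {p^2/2 + p*q^3 + p*q^2 - 4*p*q - 4*q^3 + 8*q^2, q^4, p^3 - 12*p^2 - 72*p*q^2 + 96*p*q + 224*q^3 - 192*q^2, p^2*q - p^2 - 10*p*q^2 + 8*p*q + 24*q^3 - 16*q^2}; counting standard monomials gives mu = 8. Corank 2; j^3 = (p - 4*q)^3 is a perfect cube, so E-series; the 5-jet and mu = 8 give E_8.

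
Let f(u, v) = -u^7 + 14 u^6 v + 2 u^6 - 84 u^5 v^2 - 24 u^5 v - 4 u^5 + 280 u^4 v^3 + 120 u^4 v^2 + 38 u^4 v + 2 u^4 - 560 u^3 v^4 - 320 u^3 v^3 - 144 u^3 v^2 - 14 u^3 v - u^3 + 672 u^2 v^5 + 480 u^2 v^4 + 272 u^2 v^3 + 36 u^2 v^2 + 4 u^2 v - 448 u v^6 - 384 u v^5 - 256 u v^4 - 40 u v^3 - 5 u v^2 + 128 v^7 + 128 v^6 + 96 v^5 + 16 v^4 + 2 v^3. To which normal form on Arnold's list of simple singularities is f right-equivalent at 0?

D6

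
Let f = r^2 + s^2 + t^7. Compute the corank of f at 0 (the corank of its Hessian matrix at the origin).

1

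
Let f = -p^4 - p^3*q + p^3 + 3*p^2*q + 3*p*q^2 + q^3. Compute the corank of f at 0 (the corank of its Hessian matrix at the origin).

2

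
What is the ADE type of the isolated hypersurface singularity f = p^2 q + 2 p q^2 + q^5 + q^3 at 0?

The Hessian of f at 0 is [[0, 0], [0, 0]] with rank 0, so corank 2. A Groebner basis of the Jacobian ideal J(f) in C{p,q} is {p^2/5 + q^4 - q^2/5, p^3 + q^3, p*q + q^2}; counting standard monomials gives mu = 6. Corank 2; j^3 = q*(p + q)^2 has shape L^2 M (L != M), so D-series; mu = 6 gives D_6.

D6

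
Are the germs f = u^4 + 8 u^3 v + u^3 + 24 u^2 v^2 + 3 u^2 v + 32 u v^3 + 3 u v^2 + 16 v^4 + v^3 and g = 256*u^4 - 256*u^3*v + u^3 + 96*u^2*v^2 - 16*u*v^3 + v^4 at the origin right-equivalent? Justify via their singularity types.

Yes.

The Hessian of f at 0 is [[0, 0], [0, 0]] with rank 0, so corank 2. A Groebner basis of the Jacobian ideal J(f) in C{u,v} is {v^4, u*v^2 + 4*v^3/3, u^2 + 2*u*v + v^2}; counting standard monomials gives mu = 6. Corank 2; j^3 = (u + v)^3 is a perfect cube, so E-series; the 4-jet and mu = 6 give E_6. The Hessian of g at 0 is [[0, 0], [0, 0]] with rank 0, so corank 2. A Groebner basis of the Jacobian ideal J(g) in C{u,v} is {v^4, u*v^2 - v^3/12, u^2}; counting standard monomials gives mu = 6. Corank 2; j^3 = u^3 is a perfect cube, so E-series; the 4-jet and mu = 6 give E_6. Both have type E_6, hence right-equivalent.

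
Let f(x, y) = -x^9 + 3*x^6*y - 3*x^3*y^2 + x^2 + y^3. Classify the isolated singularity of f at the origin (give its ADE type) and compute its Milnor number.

Type A_2, Milnor number mu = 2.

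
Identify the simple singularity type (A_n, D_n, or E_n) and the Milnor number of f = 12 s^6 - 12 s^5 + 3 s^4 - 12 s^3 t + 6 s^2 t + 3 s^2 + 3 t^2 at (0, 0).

Type A_1, Milnor number mu = 1.

The Hessian of f at 0 is [[6, 0], [0, 6]] with rank 2, so corank 0. A Groebner basis of the Jacobian ideal J(f) in C{s,t} is {s, t}; counting standard monomials gives mu = 1. Corank 0: nondegenerate Morse point, so A_1.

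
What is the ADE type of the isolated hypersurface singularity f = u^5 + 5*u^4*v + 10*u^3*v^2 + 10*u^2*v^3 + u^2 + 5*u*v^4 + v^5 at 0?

A4

The Hessian of f at 0 has rank 1. Corank 1: A-series; mu = 4 gives A_4.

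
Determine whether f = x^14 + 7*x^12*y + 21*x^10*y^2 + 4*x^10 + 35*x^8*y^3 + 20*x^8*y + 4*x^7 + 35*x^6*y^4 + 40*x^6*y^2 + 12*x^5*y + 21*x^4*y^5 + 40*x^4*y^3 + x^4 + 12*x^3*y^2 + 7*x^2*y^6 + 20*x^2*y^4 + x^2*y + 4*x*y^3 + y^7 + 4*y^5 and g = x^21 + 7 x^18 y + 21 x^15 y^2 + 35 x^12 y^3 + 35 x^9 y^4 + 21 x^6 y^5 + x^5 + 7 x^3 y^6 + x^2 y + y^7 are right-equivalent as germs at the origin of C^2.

Yes.

The Hessian of f at 0 is [[0, 0], [0, 0]] with rank 0, so corank 2. A Groebner basis of the Jacobian ideal J(f) in C{x,y} is {-x^2/4 + 7*x*y/64 + y^4 + 7*y^3/32, x^3 - x*y/2 - y^3, x^2/2 + x*y^2 - 7*x*y/32 - 7*y^3/16}; counting standard monomials gives mu = 8. Corank 2; j^3 = x^2*y has shape L^2 M (L != M), so D-series; mu = 8 gives D_8. The Hessian of g at 0 is [[0, 0], [0, 0]] with rank 0, so corank 2. A Groebner basis of the Jacobian ideal J(g) in C{x,y} is {x^2/7 + y^6, x^3, x*y}; counting standard monomials gives mu = 8. Corank 2; j^3 = x^2*y has shape L^2 M (L != M), so D-series; mu = 8 gives D_8. Both have type D_8, hence right-equivalent.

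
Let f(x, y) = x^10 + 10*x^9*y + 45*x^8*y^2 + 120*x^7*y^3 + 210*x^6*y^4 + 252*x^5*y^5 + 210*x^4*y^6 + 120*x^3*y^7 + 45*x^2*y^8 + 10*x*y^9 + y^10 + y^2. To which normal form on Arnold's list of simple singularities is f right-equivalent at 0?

A_9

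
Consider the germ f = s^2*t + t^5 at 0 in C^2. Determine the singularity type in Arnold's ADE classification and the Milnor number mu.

Type D_{6}, Milnor number mu = 6.

The Hessian of f at 0 has rank 0. Corank 2; j^3 = s^2*t has shape L^2 M (L != M), so D-series; mu = 6 gives D_6.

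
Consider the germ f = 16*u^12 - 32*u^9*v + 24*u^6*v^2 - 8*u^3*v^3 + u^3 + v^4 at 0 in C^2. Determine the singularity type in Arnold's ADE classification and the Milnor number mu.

The Hessian of f at 0 has rank 0. Corank 2; j^3 = u^3 is a perfect cube, so E-series; the 4-jet and mu = 6 give E_6.

Type E6, Milnor number mu = 6.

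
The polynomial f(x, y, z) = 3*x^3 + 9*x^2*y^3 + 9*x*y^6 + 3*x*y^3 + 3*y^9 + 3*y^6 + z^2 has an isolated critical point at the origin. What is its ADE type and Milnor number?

Type E_{7}, Milnor number mu = 7.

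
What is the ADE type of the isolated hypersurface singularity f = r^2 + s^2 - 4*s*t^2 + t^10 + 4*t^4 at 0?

A_9

The Hessian of f at 0 has rank 2. Corank 1: A-series; mu = 9 gives A_9.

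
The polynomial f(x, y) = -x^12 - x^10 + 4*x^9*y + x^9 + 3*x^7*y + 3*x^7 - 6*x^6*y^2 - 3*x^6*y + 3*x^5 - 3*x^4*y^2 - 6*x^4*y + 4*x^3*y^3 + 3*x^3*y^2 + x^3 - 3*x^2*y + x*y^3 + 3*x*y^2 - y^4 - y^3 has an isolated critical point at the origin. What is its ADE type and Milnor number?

The Hessian of f at 0 is [[0, 0], [0, 0]] with rank 0, so corank 2. A Groebner basis of the Jacobian ideal J(f) in C{x,y} is {x^3 - 3*x^2*y - 6*x^2 + 12*x*y - 6*y^2, 3*x^2 + x*y^2 - 6*x*y + 3*y^2, 3*x^2 - 6*x*y + y^3 + 3*y^2}; counting standard monomials gives mu = 7. Corank 2; j^3 = (x - y)^3 is a perfect cube, so E-series; the 4-jet and mu = 7 give E_7.

Type E_7, Milnor number mu = 7.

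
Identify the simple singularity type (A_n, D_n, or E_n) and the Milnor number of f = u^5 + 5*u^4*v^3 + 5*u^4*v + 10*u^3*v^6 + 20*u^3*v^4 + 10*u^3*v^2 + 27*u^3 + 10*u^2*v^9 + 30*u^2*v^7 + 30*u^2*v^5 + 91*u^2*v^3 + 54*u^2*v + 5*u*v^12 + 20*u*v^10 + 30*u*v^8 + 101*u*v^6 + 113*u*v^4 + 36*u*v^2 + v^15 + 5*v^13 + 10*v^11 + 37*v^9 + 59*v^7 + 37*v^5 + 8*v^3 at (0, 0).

The Hessian of f at 0 has rank 0. Corank 2; j^3 = (3*u + 2*v)^3 is a perfect cube, so E-series; the 5-jet and mu = 8 give E_8.

Type E_8, Milnor number mu = 8.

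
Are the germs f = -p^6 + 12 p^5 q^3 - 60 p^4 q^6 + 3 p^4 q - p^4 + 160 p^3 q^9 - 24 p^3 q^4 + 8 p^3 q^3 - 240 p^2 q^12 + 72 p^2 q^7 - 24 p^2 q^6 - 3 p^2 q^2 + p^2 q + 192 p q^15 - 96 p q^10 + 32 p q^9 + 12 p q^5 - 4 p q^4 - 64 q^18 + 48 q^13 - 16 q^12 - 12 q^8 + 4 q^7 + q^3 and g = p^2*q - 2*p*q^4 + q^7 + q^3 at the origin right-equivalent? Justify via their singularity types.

Yes.

The Hessian of f at 0 has rank 0. Corank 2; j^3 = q*(p^2 + q^2) splits into three distinct lines over C (the quadratic factor has nonzero discriminant), so D_4. The Hessian of g at 0 has rank 0. Corank 2; j^3 = q*(p^2 + q^2) splits into three distinct lines over C (the quadratic factor has nonzero discriminant), so D_4. Both have type D_4, hence right-equivalent.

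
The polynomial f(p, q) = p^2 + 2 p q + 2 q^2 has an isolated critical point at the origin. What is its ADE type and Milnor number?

The Hessian of f at 0 has rank 2. Corank 0: nondegenerate Morse point, so A_1.

Type A_1, Milnor number mu = 1.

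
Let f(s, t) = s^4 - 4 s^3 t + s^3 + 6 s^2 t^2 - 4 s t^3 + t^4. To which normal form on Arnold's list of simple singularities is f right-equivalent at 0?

E6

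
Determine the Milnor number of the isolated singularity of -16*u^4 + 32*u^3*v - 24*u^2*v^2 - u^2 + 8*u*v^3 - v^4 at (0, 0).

3

The Hessian of f at 0 is [[-2, 0], [0, 0]] with rank 1, so corank 1. A Groebner basis of the Jacobian ideal J(f) in C{u,v} is {v^3, u}; counting standard monomials gives mu = 3. Corank 1: A-series; mu = 3 gives A_3.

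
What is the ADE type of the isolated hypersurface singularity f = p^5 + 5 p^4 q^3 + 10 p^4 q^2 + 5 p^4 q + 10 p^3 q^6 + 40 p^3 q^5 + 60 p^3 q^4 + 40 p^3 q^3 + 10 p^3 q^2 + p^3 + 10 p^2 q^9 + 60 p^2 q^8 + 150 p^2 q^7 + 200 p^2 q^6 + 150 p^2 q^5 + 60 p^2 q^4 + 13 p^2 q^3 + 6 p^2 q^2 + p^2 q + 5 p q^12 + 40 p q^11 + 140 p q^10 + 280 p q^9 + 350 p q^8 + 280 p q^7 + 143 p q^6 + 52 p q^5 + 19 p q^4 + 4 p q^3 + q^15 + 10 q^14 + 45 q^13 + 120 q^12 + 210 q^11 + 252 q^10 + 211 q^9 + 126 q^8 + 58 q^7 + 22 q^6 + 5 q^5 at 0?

D6

The Hessian of f at 0 is [[0, 0], [0, 0]] with rank 0, so corank 2. A Groebner basis of the Jacobian ideal J(f) in C{p,q} is {p^3, p^2*q, -2*p^2 + p*q^2, 2*p^2 + p*q/2 + q^3}; counting standard monomials gives mu = 6. Corank 2; j^3 = p^2*(p + q) has shape L^2 M (L != M), so D-series; mu = 6 gives D_6.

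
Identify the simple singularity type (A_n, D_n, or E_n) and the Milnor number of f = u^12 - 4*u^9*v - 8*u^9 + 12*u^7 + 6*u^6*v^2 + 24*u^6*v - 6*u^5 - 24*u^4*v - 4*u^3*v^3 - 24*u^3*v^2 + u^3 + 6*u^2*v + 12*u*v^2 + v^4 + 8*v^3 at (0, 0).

The Hessian of f at 0 is [[0, 0], [0, 0]] with rank 0, so corank 2. A Groebner basis of the Jacobian ideal J(f) in C{u,v} is {v^3, u^2 + 4*u*v + 4*v^2}; counting standard monomials gives mu = 6. Corank 2; j^3 = (u + 2*v)^3 is a perfect cube, so E-series; the 4-jet and mu = 6 give E_6.

Type E_{6}, Milnor number mu = 6.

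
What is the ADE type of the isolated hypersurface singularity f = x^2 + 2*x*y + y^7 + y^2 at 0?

The Hessian of f at 0 is [[2, 2], [2, 2]] with rank 1, so corank 1. A Groebner basis of the Jacobian ideal J(f) in C{x,y} is {y^6, x + y}; counting standard monomials gives mu = 6. Corank 1: A-series; mu = 6 gives A_6.

A_6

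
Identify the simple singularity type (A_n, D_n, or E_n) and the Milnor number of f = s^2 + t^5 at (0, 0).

Type A4, Milnor number mu = 4.

The Hessian of f at 0 has rank 1. Corank 1: A-series; mu = 4 gives A_4.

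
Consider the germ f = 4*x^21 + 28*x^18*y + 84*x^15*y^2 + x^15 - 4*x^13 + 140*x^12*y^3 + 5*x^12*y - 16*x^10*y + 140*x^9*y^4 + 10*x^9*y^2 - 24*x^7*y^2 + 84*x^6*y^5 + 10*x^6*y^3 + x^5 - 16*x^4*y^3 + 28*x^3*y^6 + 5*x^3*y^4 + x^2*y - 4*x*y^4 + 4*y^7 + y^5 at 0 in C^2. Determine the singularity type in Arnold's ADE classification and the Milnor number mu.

Type D_{6}, Milnor number mu = 6.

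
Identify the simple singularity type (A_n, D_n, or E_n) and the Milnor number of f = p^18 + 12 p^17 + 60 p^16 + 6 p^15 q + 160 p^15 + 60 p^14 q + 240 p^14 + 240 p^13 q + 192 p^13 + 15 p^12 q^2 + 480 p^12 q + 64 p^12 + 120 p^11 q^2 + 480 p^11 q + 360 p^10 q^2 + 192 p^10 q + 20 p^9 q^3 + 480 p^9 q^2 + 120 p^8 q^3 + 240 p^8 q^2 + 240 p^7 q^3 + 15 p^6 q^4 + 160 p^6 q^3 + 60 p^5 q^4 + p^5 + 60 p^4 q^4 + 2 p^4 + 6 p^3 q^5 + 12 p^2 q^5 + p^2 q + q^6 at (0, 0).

The Hessian of f at 0 has rank 0. Corank 2; j^3 = p^2*q has shape L^2 M (L != M), so D-series; mu = 7 gives D_7.

Type D7, Milnor number mu = 7.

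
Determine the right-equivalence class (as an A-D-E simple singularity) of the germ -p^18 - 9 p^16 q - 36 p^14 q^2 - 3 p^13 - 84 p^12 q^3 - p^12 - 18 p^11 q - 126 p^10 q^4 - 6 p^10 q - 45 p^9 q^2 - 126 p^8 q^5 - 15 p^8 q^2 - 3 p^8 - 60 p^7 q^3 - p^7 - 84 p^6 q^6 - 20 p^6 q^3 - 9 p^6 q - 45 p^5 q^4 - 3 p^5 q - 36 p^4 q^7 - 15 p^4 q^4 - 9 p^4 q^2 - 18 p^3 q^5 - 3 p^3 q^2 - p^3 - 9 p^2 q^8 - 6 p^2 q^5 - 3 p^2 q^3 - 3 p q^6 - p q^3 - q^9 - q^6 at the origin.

E_7

The Hessian of f at 0 has rank 0. Corank 2; j^3 = -p^3 is a perfect cube, so E-series; the 4-jet and mu = 7 give E_7.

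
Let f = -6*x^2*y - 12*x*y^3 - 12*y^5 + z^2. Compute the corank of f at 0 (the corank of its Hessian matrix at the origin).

Hessian at 0 has rank 1.

2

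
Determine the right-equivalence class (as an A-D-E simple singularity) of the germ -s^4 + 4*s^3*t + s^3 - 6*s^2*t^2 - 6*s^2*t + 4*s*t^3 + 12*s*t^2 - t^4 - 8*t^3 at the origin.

The Hessian of f at 0 has rank 0. Corank 2; j^3 = (s - 2*t)^3 is a perfect cube, so E-series; the 4-jet and mu = 6 give E_6.

E_6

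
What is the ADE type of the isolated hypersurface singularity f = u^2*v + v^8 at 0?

D9

The Hessian of f at 0 has rank 0. Corank 2; j^3 = u^2*v has shape L^2 M (L != M), so D-series; mu = 9 gives D_9.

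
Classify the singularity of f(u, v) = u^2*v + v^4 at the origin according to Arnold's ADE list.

D_5

The Hessian of f at 0 has rank 0. Corank 2; j^3 = u^2*v has shape L^2 M (L != M), so D-series; mu = 5 gives D_5.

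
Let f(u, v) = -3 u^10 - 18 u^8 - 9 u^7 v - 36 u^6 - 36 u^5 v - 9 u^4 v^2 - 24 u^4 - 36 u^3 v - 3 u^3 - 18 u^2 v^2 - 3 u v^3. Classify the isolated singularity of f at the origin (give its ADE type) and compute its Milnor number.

Type E_{7}, Milnor number mu = 7.

The Hessian of f at 0 has rank 0. Corank 2; j^3 = -3*u^3 is a perfect cube, so E-series; the 4-jet and mu = 7 give E_7.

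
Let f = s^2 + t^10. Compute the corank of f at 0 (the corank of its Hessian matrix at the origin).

Hessian at 0 has rank 1.

1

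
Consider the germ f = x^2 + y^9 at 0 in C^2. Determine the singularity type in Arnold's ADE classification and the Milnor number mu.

Type A8, Milnor number mu = 8.

The Hessian of f at 0 is [[2, 0], [0, 0]] with rank 1, so corank 1. A Groebner basis of the Jacobian ideal J(f) in C{x,y} is {y^8, x}; counting standard monomials gives mu = 8. Corank 1: A-series; mu = 8 gives A_8.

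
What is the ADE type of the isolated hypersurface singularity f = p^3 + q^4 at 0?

E6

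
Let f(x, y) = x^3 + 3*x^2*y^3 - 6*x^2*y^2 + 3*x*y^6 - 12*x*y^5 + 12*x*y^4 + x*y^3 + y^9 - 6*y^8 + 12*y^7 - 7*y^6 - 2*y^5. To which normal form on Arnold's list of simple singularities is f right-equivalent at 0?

E_{7}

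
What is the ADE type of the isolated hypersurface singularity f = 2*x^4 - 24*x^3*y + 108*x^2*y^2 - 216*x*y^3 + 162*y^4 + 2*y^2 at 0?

The Hessian of f at 0 has rank 1. Corank 1: A-series; mu = 3 gives A_3.

A3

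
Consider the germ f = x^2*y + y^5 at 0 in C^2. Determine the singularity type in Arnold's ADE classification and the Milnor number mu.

The Hessian of f at 0 has rank 0. Corank 2; j^3 = x^2*y has shape L^2 M (L != M), so D-series; mu = 6 gives D_6.

Type D_{6}, Milnor number mu = 6.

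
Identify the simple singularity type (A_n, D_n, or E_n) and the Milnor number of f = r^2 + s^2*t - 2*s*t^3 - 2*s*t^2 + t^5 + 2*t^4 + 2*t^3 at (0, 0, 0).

Type D4, Milnor number mu = 4.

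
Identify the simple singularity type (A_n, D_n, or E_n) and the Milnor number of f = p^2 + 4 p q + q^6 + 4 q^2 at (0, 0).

Type A_5, Milnor number mu = 5.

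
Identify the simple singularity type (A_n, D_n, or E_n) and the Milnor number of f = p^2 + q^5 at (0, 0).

Type A_4, Milnor number mu = 4.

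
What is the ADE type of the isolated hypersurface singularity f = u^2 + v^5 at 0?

A_4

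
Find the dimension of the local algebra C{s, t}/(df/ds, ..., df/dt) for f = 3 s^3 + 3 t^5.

The Hessian of f at 0 has rank 0. Corank 2; j^3 = 3*s^3 is a perfect cube, so E-series; the 5-jet and mu = 8 give E_8.

8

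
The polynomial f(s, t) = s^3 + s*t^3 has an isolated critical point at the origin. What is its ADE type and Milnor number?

The Hessian of f at 0 is [[0, 0], [0, 0]] with rank 0, so corank 2. A Groebner basis of the Jacobian ideal J(f) in C{s,t} is {s^3, s*t^2, 3*s^2 + t^3}; counting standard monomials gives mu = 7. Corank 2; j^3 = s^3 is a perfect cube, so E-series; the 4-jet and mu = 7 give E_7.

Type E_{7}, Milnor number mu = 7.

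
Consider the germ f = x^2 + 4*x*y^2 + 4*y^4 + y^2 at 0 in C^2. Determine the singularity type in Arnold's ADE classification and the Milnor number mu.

Type A_1, Milnor number mu = 1.

The Hessian of f at 0 is [[2, 0], [0, 2]] with rank 2, so corank 0. A Groebner basis of the Jacobian ideal J(f) in C{x,y} is {x, y}; counting standard monomials gives mu = 1. Corank 0: nondegenerate Morse point, so A_1.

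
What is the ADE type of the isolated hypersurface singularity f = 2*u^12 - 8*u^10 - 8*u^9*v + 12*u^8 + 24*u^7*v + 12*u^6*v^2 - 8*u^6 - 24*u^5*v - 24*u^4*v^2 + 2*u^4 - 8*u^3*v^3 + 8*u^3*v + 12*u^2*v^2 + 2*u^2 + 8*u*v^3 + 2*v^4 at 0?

The Hessian of f at 0 is [[4, 0], [0, 0]] with rank 1, so corank 1. A Groebner basis of the Jacobian ideal J(f) in C{u,v} is {v^3, u}; counting standard monomials gives mu = 3. Corank 1: A-series; mu = 3 gives A_3.

A_3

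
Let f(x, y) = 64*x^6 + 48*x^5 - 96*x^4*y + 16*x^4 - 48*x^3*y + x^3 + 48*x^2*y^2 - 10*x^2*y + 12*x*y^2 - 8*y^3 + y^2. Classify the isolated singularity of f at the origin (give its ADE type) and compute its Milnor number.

Type A_2, Milnor number mu = 2.

The Hessian of f at 0 has rank 1. Corank 1: A-series; mu = 2 gives A_2.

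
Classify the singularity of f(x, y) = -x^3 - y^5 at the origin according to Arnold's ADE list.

The Hessian of f at 0 has rank 0. Corank 2; j^3 = -x^3 is a perfect cube, so E-series; the 5-jet and mu = 8 give E_8.

E8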